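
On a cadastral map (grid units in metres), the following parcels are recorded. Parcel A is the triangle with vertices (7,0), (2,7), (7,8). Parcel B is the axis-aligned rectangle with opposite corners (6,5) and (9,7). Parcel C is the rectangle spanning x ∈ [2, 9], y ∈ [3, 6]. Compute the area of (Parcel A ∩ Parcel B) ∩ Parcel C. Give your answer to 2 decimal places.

1.00

The region (Parcel A ∩ Parcel B) ∩ Parcel C is the polygon with vertices (6,5), (6,6), (7,6), (7,5).
By the shoelace formula its area is 1.00.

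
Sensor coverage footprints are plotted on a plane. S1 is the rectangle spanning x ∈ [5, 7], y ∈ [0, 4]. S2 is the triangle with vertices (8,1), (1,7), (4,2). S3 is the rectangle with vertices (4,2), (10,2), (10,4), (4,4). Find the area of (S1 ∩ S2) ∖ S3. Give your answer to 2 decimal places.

0.99

|S1 ∩ S2| = 2.4286.
|(S1 ∩ S2) ∩ S3| = 1.4405.
|(S1 ∩ S2) ∖ S3| = 2.4286 − 1.4405 = 0.99.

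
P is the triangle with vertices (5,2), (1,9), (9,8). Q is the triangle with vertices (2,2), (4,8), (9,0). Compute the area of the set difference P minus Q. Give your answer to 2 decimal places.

16.65

|P| = 26, |P∩Q| = 9.3489.
|P ∖ Q| = |P| − |P∩Q| = 26 − 9.3489 = 16.65.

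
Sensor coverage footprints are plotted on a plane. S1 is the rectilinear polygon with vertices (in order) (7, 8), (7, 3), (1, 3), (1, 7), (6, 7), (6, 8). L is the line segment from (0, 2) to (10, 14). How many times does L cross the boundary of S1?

2

The segment meets the boundary at (4.167,7), (1,3.2).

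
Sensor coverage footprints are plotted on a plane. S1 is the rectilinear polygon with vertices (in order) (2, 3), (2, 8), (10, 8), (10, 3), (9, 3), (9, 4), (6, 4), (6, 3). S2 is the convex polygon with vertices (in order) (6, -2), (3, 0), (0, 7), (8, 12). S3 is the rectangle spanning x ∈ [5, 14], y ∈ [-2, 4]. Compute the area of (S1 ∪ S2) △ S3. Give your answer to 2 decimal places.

|S1 ∪ S2| = 70.9286.
|(S1 ∪ S2) ∩ S3| = 9.2381.
|(S1 ∪ S2) △ S3| = 70.9286 + 54 − 18.4762 = 106.45.

106.45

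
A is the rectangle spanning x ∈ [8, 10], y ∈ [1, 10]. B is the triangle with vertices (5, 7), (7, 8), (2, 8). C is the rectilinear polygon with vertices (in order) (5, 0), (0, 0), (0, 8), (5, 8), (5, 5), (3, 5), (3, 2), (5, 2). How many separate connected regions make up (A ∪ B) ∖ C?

(A ∪ B) ∖ C splits into 2 disjoint pieces (area 18, area 1).

2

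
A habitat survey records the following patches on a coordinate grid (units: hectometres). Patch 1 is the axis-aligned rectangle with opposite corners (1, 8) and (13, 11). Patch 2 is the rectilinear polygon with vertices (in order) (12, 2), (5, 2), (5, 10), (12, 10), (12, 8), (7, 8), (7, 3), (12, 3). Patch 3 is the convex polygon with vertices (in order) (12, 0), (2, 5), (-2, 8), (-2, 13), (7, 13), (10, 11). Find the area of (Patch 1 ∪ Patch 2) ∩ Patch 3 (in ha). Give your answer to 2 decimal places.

|Patch 1 ∪ Patch 2| = 53.
|(Patch 1 ∪ Patch 2) ∩ Patch 3| = 42.11.

42.11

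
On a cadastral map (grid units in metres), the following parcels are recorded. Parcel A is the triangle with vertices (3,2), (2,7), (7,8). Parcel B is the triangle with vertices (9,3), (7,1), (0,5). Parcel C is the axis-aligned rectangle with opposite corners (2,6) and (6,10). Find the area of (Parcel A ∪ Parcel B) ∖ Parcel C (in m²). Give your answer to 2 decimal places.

|Parcel A ∪ Parcel B| = 22.4352.
|(Parcel A ∪ Parcel B) ∩ Parcel C| = 5.4167.
|(Parcel A ∪ Parcel B) ∖ Parcel C| = 22.4352 − 5.4167 = 17.02.

17.02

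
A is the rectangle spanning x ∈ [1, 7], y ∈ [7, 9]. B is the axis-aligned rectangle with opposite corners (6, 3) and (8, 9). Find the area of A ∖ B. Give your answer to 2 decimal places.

|A∩B|: x∈[6,7], y∈[7,9] → 1·2 = 2.
|A| = 12.
|A ∖ B| = |A| − |A∩B| = 12 − 2 = 10.00.

10.00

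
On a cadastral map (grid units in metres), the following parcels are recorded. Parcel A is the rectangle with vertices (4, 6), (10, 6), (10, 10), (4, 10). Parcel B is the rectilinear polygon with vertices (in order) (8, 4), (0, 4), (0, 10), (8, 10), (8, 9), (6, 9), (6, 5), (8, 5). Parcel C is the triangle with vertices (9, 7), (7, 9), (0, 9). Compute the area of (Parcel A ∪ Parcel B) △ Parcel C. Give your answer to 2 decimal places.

|Parcel A ∪ Parcel B| = 54.
|(Parcel A ∪ Parcel B) ∩ Parcel C| = 7.
|(Parcel A ∪ Parcel B) △ Parcel C| = 54 + 7 − 14 = 47.00.

47.00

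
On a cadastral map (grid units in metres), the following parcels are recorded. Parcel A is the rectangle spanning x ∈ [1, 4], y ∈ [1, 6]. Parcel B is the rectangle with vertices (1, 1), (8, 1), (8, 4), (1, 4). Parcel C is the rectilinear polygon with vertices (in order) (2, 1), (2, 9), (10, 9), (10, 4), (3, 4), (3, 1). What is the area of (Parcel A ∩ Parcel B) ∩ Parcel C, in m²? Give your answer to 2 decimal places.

|Parcel A ∩ Parcel B| = 9.
|(Parcel A ∩ Parcel B) ∩ Parcel C| = 3.00.

3.00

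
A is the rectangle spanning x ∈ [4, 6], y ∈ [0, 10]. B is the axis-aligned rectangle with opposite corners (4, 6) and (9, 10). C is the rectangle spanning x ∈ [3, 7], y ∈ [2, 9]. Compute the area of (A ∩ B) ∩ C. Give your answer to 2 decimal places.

The region (A ∩ B) ∩ C is the polygon with vertices (4,6), (4,9), (6,9), (6,6).
By the shoelace formula its area is 6.00.

6.00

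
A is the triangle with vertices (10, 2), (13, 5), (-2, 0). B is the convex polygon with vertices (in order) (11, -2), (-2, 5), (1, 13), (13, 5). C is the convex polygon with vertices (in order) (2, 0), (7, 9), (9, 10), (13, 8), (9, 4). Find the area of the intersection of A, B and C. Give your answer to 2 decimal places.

The intersection is the polygon with vertices (3.735,1.912), (7.6,3.2), (4.564,1.465).
By the shoelace formula its area is 1.40.

1.40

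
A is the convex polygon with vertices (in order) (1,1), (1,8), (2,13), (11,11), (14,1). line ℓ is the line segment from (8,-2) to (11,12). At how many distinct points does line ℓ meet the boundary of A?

2

The segment meets the boundary at (10.795,11.045), (8.643,1).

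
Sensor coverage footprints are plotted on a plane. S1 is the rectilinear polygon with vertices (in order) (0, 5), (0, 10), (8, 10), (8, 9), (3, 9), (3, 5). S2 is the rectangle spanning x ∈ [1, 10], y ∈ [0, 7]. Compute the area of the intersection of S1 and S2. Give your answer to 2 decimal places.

4.00

The intersection is the polygon with vertices (3,5), (1,5), (1,7), (3,7).
By the shoelace formula its area is 4.00.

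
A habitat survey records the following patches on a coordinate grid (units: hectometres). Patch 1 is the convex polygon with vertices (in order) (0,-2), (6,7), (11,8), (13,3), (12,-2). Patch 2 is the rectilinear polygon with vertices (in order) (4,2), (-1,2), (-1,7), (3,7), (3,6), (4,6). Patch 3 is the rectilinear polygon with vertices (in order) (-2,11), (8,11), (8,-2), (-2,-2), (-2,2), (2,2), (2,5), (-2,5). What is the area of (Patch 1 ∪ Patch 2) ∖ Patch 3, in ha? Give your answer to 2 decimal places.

50.60

|Patch 1 ∪ Patch 2| = 109.6667.
|(Patch 1 ∪ Patch 2) ∩ Patch 3| = 59.0667.
|(Patch 1 ∪ Patch 2) ∖ Patch 3| = 109.6667 − 59.0667 = 50.60.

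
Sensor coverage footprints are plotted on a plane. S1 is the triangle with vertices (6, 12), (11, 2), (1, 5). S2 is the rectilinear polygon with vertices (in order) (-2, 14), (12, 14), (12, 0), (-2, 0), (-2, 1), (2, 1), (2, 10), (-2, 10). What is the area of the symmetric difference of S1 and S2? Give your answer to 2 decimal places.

|S1| = 42.5, |S2| = 160, |S1∩S2| = 41.65.
|S1 △ S2| = |S1| + |S2| − 2·|S1∩S2| = 42.5 + 160 − 83.3 = 119.20.

119.20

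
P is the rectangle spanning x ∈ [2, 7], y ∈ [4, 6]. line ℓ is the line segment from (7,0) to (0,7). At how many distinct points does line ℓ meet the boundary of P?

The segment meets the boundary at (2,5), (3,4).

2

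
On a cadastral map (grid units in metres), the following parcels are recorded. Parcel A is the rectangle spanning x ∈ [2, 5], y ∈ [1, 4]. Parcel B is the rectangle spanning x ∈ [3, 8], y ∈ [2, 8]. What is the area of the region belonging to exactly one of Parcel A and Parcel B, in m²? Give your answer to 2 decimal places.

31.00

|Parcel A∩Parcel B|: x∈[3,5], y∈[2,4] → 2·2 = 4.
|Parcel A △ Parcel B| = |Parcel A| + |Parcel B| − 2·|Parcel A∩Parcel B| = 9 + 30 − 8 = 31.00.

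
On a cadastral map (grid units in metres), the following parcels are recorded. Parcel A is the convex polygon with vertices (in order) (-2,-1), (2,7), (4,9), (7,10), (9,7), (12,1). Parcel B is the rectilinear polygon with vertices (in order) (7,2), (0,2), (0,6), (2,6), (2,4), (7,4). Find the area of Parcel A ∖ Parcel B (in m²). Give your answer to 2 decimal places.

69.75

|Parcel A| = 85.5, |Parcel A∩Parcel B| = 15.75.
|Parcel A ∖ Parcel B| = |Parcel A| − |Parcel A∩Parcel B| = 85.5 − 15.75 = 69.75.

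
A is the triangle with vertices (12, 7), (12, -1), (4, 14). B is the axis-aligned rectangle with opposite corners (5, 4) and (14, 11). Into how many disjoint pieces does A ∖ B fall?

2

A ∖ B splits into 2 disjoint pieces (area 6.6667, area 2.7429).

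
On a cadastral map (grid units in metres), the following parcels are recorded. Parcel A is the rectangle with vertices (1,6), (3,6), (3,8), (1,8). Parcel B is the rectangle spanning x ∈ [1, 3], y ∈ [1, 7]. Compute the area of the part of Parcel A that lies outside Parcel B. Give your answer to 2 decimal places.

2.00

|Parcel A∩Parcel B|: x∈[1,3], y∈[6,7] → 2·1 = 2.
|Parcel A| = 4.
|Parcel A ∖ Parcel B| = |Parcel A| − |Parcel A∩Parcel B| = 4 − 2 = 2.00.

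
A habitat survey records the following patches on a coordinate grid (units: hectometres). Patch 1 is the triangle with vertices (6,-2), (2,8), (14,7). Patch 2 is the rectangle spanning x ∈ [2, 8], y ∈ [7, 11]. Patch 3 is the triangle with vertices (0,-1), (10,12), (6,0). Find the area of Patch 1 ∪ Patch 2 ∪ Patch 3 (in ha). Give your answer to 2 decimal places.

By inclusion–exclusion:
Individual areas: |Patch 1| = 58, |Patch 2| = 24, |Patch 3| = 34.
|Patch 1∩Patch 2| = 4.3.
|Patch 1∩Patch 3| = 18.6995.
|Patch 2∩Patch 3| = 2.2154.
|Patch 1∩Patch 2∩Patch 3| = 0.9106.
|Patch 1 ∪ Patch 2 ∪ Patch 3| = 116 − 25.2149 + 0.9106 = 91.70.

91.70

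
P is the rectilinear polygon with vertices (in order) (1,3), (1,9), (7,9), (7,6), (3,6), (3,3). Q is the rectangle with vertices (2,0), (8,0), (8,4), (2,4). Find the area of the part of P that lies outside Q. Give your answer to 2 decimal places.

23.00

|P| = 24, |P∩Q| = 1.
|P ∖ Q| = |P| − |P∩Q| = 24 − 1 = 23.00.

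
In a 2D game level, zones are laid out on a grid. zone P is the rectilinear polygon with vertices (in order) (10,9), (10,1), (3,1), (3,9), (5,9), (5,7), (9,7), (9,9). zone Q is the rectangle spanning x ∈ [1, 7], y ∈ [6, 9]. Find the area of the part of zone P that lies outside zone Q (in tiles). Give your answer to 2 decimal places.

|zone P| = 48, |zone P∩zone Q| = 8.
|zone P ∖ zone Q| = |zone P| − |zone P∩zone Q| = 48 − 8 = 40.00.

40.00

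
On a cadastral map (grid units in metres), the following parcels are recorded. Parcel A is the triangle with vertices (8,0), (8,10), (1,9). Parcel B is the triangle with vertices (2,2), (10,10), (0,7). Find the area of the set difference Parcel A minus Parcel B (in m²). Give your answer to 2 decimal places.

21.14

|Parcel A| = 35, |Parcel A∩Parcel B| = 13.8613.
|Parcel A ∖ Parcel B| = |Parcel A| − |Parcel A∩Parcel B| = 35 − 13.8613 = 21.14.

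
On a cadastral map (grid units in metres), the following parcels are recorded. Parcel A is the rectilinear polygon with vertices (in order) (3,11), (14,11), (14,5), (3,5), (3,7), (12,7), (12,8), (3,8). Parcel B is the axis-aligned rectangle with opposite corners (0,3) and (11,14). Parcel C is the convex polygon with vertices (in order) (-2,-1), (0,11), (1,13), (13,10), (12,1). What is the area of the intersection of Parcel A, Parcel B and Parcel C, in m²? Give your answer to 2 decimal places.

39.50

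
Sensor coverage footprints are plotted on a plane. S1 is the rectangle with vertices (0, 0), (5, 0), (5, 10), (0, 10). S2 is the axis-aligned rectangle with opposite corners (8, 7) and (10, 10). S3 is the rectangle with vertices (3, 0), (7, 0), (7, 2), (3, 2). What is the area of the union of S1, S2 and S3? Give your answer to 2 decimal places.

By inclusion–exclusion:
Individual areas: |S1| = 50, |S2| = 6, |S3| = 8.
|S1∩S2| = 0 (no overlap).
|S1∩S3|: x∈[3,5], y∈[0,2] → 2·2 = 4.
|S2∩S3| = 0 (no overlap).
|S1∩S2∩S3| = 0.
|S1 ∪ S2 ∪ S3| = 64 − 4 + 0 = 60.00.

60.00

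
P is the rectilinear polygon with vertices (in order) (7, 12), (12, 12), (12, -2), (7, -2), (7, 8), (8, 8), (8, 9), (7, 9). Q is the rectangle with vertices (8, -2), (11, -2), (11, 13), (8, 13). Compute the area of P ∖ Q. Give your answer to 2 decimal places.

|P| = 69, |P∩Q| = 42.
|P ∖ Q| = |P| − |P∩Q| = 69 − 42 = 27.00.

27.00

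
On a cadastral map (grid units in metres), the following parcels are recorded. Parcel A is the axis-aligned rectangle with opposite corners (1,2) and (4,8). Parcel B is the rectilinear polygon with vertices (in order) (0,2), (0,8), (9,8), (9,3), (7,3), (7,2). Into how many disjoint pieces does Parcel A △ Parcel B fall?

2

Parcel A △ Parcel B splits into 2 disjoint pieces (area 28, area 6).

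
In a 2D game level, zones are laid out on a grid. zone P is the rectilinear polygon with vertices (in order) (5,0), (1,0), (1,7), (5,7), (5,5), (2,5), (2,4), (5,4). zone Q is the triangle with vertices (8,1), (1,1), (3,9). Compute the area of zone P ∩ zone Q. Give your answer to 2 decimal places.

16.05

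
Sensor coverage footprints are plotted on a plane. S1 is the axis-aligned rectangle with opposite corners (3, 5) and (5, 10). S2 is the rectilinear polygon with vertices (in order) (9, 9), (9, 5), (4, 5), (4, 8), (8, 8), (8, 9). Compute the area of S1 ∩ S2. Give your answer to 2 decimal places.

The intersection is the polygon with vertices (5,5), (4,5), (4,8), (5,8).
By the shoelace formula its area is 3.00.

3.00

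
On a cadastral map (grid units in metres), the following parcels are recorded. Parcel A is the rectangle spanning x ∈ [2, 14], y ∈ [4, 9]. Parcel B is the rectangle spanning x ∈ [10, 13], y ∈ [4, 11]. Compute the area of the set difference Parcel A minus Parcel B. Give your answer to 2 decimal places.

|Parcel A∩Parcel B|: x∈[10,13], y∈[4,9] → 3·5 = 15.
|Parcel A| = 60.
|Parcel A ∖ Parcel B| = |Parcel A| − |Parcel A∩Parcel B| = 60 − 15 = 45.00.

45.00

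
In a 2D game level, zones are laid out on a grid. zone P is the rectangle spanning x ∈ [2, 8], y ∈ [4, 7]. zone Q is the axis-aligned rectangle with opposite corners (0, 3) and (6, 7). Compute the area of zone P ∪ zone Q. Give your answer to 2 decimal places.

30.00

By inclusion–exclusion:
Individual areas: |zone P| = 18, |zone Q| = 24.
|zone P∩zone Q|: x∈[2,6], y∈[4,7] → 4·3 = 12.
|zone P ∪ zone Q| = 42 − 12 = 30.00.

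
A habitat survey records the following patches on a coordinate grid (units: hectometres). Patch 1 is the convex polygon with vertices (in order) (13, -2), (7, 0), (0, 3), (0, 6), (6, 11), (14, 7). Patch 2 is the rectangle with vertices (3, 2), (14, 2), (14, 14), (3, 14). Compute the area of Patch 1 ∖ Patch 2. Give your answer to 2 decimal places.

38.14

|Patch 1| = 116, |Patch 1∩Patch 2| = 77.8611.
|Patch 1 ∖ Patch 2| = |Patch 1| − |Patch 1∩Patch 2| = 116 − 77.8611 = 38.14.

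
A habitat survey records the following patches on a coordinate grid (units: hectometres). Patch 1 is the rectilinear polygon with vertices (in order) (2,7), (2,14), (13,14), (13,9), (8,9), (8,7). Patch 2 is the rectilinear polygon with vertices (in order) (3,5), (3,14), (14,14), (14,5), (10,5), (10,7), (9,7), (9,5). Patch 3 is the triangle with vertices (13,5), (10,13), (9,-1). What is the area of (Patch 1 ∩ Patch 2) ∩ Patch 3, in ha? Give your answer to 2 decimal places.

3.57

The region (Patch 1 ∩ Patch 2) ∩ Patch 3 is the polygon with vertices (9.714,9), (10,13), (11.5,9).
By the shoelace formula its area is 3.57.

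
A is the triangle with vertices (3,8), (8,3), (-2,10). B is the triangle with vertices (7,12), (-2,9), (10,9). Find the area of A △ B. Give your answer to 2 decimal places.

24.82

|A| = 7.5, |B| = 18, |A∩B| = 0.3378.
|A △ B| = |A| + |B| − 2·|A∩B| = 7.5 + 18 − 0.6755 = 24.82.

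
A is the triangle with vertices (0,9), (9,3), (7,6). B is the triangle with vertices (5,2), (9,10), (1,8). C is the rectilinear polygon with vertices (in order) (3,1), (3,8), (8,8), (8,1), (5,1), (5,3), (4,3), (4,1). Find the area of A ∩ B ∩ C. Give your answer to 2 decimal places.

4.24

The intersection is the polygon with vertices (7,6), (6.375,4.75), (3,7), (3,7.714).
By the shoelace formula its area is 4.24.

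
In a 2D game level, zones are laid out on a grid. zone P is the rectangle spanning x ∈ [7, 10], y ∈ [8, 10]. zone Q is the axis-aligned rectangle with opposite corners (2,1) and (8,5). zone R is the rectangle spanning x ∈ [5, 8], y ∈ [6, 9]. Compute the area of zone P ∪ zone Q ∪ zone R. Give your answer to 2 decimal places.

By inclusion–exclusion:
Individual areas: |zone P| = 6, |zone Q| = 24, |zone R| = 9.
|zone P∩zone Q| = 0 (no overlap).
|zone P∩zone R|: x∈[7,8], y∈[8,9] → 1·1 = 1.
|zone Q∩zone R| = 0 (no overlap).
|zone P∩zone Q∩zone R| = 0.
|zone P ∪ zone Q ∪ zone R| = 39 − 1 + 0 = 38.00.

38.00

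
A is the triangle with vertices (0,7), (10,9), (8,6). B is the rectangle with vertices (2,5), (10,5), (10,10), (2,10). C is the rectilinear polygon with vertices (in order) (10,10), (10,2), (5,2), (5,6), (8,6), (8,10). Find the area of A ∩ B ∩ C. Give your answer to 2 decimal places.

The intersection is the polygon with vertices (8,6), (8,8.6), (10,9).
By the shoelace formula its area is 2.60.

2.60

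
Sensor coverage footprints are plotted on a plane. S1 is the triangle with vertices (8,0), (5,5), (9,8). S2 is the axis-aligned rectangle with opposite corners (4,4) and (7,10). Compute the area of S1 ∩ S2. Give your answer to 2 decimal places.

The intersection is the polygon with vertices (5,5), (7,6.5), (7,4), (5.6,4).
By the shoelace formula its area is 3.20.

3.20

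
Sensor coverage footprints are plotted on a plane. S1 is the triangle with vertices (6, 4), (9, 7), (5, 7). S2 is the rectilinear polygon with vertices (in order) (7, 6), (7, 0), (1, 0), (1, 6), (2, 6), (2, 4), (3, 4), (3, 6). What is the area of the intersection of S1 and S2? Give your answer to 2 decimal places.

2.17

The intersection is the polygon with vertices (6,4), (5.333,6), (7,6), (7,5).
By the shoelace formula its area is 2.17.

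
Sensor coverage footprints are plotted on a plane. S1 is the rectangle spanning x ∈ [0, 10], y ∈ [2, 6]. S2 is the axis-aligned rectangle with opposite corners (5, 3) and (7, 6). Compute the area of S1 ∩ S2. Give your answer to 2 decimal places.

|S1∩S2|: x∈[5,7], y∈[3,6] → 2·3 = 6.

6.00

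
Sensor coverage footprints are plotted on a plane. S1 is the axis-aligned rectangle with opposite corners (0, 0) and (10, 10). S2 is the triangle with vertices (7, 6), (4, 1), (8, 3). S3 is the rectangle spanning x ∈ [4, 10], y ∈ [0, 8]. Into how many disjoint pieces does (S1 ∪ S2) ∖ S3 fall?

1

(S1 ∪ S2) ∖ S3 is a single connected region.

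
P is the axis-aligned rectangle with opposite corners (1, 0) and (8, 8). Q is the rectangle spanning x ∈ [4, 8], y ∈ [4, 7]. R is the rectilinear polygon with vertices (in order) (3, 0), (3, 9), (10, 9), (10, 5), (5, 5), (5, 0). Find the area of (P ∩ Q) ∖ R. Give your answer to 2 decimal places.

|P ∩ Q| = 12.
|(P ∩ Q) ∩ R| = 9.
|(P ∩ Q) ∖ R| = 12 − 9 = 3.00.

3.00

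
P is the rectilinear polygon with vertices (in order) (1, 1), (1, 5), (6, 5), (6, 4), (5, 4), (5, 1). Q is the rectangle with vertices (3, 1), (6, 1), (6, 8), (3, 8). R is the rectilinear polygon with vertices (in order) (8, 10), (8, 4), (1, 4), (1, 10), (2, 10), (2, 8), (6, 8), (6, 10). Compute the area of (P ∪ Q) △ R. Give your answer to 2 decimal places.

35.00

|P ∪ Q| = 29.
|(P ∪ Q) ∩ R| = 14.
|(P ∪ Q) △ R| = 29 + 34 − 28 = 35.00.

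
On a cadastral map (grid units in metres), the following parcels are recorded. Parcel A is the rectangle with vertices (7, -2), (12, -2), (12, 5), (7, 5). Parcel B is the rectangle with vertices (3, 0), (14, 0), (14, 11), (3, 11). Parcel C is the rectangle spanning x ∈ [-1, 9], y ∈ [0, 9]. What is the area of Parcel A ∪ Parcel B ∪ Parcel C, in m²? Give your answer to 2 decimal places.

167.00

By inclusion–exclusion:
Individual areas: |Parcel A| = 35, |Parcel B| = 121, |Parcel C| = 90.
|Parcel A∩Parcel B|: x∈[7,12], y∈[0,5] → 5·5 = 25.
|Parcel A∩Parcel C|: x∈[7,9], y∈[0,5] → 2·5 = 10.
|Parcel B∩Parcel C|: x∈[3,9], y∈[0,9] → 6·9 = 54.
|Parcel A∩Parcel B∩Parcel C| = 10.
|Parcel A ∪ Parcel B ∪ Parcel C| = 246 − 89 + 10 = 167.00.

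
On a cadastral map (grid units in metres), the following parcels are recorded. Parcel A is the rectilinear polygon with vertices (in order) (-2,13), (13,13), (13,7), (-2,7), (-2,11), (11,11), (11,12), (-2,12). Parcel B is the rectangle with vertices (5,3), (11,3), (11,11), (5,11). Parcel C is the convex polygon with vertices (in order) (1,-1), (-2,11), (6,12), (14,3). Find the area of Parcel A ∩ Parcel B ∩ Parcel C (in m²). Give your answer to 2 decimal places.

14.67

The intersection is the polygon with vertices (5,11), (6.889,11), (10.444,7), (5,7).
By the shoelace formula its area is 14.67.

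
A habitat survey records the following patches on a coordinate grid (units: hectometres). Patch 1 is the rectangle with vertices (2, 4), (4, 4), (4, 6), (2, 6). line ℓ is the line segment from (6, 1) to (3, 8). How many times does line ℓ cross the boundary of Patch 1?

2

The segment meets the boundary at (3.857,6), (4,5.667).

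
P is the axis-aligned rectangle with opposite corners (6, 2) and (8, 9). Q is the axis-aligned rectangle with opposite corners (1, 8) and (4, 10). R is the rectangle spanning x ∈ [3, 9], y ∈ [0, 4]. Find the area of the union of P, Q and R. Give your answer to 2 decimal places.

By inclusion–exclusion:
Individual areas: |P| = 14, |Q| = 6, |R| = 24.
|P∩Q| = 0 (no overlap).
|P∩R|: x∈[6,8], y∈[2,4] → 2·2 = 4.
|Q∩R| = 0 (no overlap).
|P∩Q∩R| = 0.
|P ∪ Q ∪ R| = 44 − 4 + 0 = 40.00.

40.00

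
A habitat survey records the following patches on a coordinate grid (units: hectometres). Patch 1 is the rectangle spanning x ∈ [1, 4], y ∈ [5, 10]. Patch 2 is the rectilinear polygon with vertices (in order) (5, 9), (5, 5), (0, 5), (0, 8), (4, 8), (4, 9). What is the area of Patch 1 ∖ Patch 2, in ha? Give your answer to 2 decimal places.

6.00

|Patch 1| = 15, |Patch 1∩Patch 2| = 9.
|Patch 1 ∖ Patch 2| = |Patch 1| − |Patch 1∩Patch 2| = 15 − 9 = 6.00.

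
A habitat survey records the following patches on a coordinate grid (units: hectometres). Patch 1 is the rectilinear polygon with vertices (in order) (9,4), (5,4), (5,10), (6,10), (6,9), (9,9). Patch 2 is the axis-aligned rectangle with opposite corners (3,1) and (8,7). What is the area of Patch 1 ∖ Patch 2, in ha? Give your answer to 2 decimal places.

|Patch 1| = 21, |Patch 1∩Patch 2| = 9.
|Patch 1 ∖ Patch 2| = |Patch 1| − |Patch 1∩Patch 2| = 21 − 9 = 12.00.

12.00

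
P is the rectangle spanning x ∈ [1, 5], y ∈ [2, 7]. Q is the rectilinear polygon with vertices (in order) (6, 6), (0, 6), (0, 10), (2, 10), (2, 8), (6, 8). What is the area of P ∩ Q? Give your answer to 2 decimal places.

4.00

The intersection is the polygon with vertices (1,7), (5,7), (5,6), (1,6).
By the shoelace formula its area is 4.00.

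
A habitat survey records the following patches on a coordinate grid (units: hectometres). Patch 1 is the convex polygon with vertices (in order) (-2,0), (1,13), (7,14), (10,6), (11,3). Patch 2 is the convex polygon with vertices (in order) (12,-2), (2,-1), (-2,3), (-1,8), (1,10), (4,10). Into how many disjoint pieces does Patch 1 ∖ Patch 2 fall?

Patch 1 ∖ Patch 2 splits into 2 disjoint pieces (area 2.8125, area 50.0611).

2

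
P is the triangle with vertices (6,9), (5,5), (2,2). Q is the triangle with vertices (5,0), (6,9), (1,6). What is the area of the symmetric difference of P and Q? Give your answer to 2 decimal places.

|P| = 4.5, |Q| = 21, |P∩Q| = 4.2115.
|P △ Q| = |P| + |Q| − 2·|P∩Q| = 4.5 + 21 − 8.4231 = 17.08.

17.08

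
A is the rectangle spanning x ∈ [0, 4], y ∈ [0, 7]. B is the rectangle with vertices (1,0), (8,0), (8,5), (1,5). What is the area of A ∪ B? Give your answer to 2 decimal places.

By inclusion–exclusion:
Individual areas: |A| = 28, |B| = 35.
|A∩B|: x∈[1,4], y∈[0,5] → 3·5 = 15.
|A ∪ B| = 63 − 15 = 48.00.

48.00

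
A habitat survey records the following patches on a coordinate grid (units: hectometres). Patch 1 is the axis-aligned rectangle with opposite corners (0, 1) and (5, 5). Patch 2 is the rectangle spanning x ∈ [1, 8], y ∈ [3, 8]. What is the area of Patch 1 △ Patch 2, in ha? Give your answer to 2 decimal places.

|Patch 1∩Patch 2|: x∈[1,5], y∈[3,5] → 4·2 = 8.
|Patch 1 △ Patch 2| = |Patch 1| + |Patch 2| − 2·|Patch 1∩Patch 2| = 20 + 35 − 16 = 39.00.

39.00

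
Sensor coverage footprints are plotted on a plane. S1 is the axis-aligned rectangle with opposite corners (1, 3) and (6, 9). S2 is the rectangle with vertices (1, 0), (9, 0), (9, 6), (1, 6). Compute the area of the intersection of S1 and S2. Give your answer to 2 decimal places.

15.00

|S1∩S2|: x∈[1,6], y∈[3,6] → 5·3 = 15.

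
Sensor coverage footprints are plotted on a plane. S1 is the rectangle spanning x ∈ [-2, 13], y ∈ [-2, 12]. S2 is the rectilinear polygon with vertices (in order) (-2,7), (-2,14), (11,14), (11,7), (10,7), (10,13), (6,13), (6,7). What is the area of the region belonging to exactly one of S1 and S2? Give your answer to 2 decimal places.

187.00

|S1| = 210, |S2| = 67, |S1∩S2| = 45.
|S1 △ S2| = |S1| + |S2| − 2·|S1∩S2| = 210 + 67 − 90 = 187.00.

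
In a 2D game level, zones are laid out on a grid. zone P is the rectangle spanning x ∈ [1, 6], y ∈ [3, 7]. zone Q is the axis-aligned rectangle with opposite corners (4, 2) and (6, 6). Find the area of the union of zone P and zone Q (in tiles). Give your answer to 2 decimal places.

22.00

By inclusion–exclusion:
Individual areas: |zone P| = 20, |zone Q| = 8.
|zone P∩zone Q|: x∈[4,6], y∈[3,6] → 2·3 = 6.
|zone P ∪ zone Q| = 28 − 6 = 22.00.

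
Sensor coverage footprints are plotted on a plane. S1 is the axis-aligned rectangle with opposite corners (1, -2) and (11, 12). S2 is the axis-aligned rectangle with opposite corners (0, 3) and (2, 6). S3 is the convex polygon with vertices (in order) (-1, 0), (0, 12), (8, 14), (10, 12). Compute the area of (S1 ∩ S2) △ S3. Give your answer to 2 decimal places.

67.07

|S1 ∩ S2| = 3.
|(S1 ∩ S2) ∩ S3| = 2.9659.
|(S1 ∩ S2) △ S3| = 3 + 70 − 5.9318 = 67.07.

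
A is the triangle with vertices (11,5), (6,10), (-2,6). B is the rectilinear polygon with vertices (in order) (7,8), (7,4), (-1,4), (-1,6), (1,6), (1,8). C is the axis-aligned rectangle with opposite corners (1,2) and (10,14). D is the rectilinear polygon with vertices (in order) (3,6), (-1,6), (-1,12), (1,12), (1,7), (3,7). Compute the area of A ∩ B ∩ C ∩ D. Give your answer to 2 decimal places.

2.00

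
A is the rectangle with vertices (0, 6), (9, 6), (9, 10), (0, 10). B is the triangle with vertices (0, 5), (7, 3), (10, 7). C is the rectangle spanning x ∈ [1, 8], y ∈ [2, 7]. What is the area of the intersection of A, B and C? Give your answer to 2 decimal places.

0.90

The intersection is the polygon with vertices (5,6), (8,6.6), (8,6).
By the shoelace formula its area is 0.90.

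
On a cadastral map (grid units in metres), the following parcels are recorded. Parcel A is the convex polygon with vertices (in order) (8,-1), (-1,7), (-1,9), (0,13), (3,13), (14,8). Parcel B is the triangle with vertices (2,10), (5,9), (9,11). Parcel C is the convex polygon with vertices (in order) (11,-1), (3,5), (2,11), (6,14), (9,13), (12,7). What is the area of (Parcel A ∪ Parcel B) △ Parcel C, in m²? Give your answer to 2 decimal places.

|Parcel A ∪ Parcel B| = 117.6656.
|(Parcel A ∪ Parcel B) ∩ Parcel C| = 75.2461.
|(Parcel A ∪ Parcel B) △ Parcel C| = 117.6656 + 93.5 − 150.4922 = 60.67.

60.67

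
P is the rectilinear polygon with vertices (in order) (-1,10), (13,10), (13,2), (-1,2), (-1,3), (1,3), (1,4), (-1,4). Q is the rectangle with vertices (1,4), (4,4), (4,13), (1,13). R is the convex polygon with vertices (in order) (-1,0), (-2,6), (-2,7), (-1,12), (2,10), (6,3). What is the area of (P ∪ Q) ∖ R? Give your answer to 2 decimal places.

|P ∪ Q| = 119.
|(P ∪ Q) ∩ R| = 39.1667.
|(P ∪ Q) ∖ R| = 119 − 39.1667 = 79.83.

79.83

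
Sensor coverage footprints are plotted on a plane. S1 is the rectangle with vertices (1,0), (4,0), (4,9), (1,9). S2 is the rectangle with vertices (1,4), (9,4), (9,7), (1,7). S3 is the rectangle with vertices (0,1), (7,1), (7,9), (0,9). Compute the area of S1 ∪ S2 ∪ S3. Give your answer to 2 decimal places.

By inclusion–exclusion:
Individual areas: |S1| = 27, |S2| = 24, |S3| = 56.
|S1∩S2|: x∈[1,4], y∈[4,7] → 3·3 = 9.
|S1∩S3|: x∈[1,4], y∈[1,9] → 3·8 = 24.
|S2∩S3|: x∈[1,7], y∈[4,7] → 6·3 = 18.
|S1∩S2∩S3| = 9.
|S1 ∪ S2 ∪ S3| = 107 − 51 + 9 = 65.00.

65.00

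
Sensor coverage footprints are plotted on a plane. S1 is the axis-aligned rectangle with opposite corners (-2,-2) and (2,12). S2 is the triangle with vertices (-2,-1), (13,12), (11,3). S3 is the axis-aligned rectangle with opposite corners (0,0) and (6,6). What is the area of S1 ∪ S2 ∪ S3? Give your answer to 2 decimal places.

By inclusion–exclusion:
Individual areas: |S1| = 56, |S2| = 54.5, |S3| = 36.
|S1∩S2| = 4.4718.
|S1∩S3|: x∈[0,2], y∈[0,6] → 2·6 = 12.
|S2∩S3| = 16.5288.
|S1∩S2∩S3| = 3.1135.
|S1 ∪ S2 ∪ S3| = 146.5 − 33.0006 + 3.1135 = 116.61.

116.61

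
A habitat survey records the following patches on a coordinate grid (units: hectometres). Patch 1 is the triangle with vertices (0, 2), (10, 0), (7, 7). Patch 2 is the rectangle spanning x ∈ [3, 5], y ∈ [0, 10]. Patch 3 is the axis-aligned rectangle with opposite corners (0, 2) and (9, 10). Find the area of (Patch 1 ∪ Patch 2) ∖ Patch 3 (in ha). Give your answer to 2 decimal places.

11.57

|Patch 1 ∪ Patch 2| = 44.6857.
|(Patch 1 ∪ Patch 2) ∩ Patch 3| = 33.119.
|(Patch 1 ∪ Patch 2) ∖ Patch 3| = 44.6857 − 33.119 = 11.57.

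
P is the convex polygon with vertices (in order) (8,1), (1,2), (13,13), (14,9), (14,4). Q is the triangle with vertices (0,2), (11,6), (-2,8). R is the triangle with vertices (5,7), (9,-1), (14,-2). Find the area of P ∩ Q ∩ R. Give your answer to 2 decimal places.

1.41

The intersection is the polygon with vertices (6.346,4.308), (5.457,6.086), (5.696,6.304), (7.333,4.667).
By the shoelace formula its area is 1.41.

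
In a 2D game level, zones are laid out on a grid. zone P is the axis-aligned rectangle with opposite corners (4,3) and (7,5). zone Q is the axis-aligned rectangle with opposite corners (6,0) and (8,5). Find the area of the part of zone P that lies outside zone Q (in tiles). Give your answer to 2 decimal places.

4.00

|zone P∩zone Q|: x∈[6,7], y∈[3,5] → 1·2 = 2.
|zone P| = 6.
|zone P ∖ zone Q| = |zone P| − |zone P∩zone Q| = 6 − 2 = 4.00.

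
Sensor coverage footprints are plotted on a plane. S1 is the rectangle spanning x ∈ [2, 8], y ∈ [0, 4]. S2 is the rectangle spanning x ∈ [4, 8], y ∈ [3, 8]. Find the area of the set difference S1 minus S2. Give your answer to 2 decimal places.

|S1∩S2|: x∈[4,8], y∈[3,4] → 4·1 = 4.
|S1| = 24.
|S1 ∖ S2| = |S1| − |S1∩S2| = 24 − 4 = 20.00.

20.00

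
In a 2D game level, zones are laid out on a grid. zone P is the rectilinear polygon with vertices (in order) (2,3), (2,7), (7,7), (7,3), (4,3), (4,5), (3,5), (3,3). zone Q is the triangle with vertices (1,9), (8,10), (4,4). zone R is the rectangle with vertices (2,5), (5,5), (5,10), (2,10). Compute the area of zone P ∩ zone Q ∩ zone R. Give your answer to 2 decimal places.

4.32

The intersection is the polygon with vertices (4.667,5), (4,5), (3.4,5), (2.2,7), (5,7), (5,5.5).
By the shoelace formula its area is 4.32.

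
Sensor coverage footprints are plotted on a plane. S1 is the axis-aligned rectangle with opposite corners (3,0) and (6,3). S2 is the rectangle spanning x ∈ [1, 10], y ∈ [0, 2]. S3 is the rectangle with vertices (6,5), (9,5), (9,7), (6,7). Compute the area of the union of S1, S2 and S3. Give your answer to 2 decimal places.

27.00

By inclusion–exclusion:
Individual areas: |S1| = 9, |S2| = 18, |S3| = 6.
|S1∩S2|: x∈[3,6], y∈[0,2] → 3·2 = 6.
|S1∩S3| = 0 (no overlap).
|S2∩S3| = 0 (no overlap).
|S1∩S2∩S3| = 0.
|S1 ∪ S2 ∪ S3| = 33 − 6 + 0 = 27.00.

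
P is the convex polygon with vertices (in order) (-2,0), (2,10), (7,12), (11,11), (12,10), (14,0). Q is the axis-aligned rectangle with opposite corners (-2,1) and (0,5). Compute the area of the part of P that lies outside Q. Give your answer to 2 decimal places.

138.30

|P| = 141.5, |P∩Q| = 3.2.
|P ∖ Q| = |P| − |P∩Q| = 141.5 − 3.2 = 138.30.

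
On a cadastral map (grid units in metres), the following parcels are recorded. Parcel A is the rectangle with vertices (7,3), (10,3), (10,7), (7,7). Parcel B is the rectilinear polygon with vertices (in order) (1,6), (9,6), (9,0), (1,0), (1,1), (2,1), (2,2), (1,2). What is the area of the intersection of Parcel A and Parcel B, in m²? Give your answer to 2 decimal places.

6.00

The intersection is the polygon with vertices (7,3), (7,6), (9,6), (9,3).
By the shoelace formula its area is 6.00.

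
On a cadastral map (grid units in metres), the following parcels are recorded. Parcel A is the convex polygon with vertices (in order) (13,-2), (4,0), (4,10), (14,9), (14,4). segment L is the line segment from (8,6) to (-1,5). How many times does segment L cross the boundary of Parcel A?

The segment meets the boundary at (4,5.556).

1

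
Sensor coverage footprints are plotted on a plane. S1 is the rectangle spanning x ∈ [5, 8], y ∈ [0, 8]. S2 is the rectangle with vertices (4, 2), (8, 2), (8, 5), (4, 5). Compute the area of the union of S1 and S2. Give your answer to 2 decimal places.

27.00

By inclusion–exclusion:
Individual areas: |S1| = 24, |S2| = 12.
|S1∩S2|: x∈[5,8], y∈[2,5] → 3·3 = 9.
|S1 ∪ S2| = 36 − 9 = 27.00.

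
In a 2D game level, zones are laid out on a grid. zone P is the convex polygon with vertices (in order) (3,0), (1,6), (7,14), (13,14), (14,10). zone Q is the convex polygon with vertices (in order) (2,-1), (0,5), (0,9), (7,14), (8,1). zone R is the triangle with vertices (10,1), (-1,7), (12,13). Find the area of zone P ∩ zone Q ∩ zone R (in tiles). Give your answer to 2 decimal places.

31.20

The intersection is the polygon with vertices (3.206,8.941), (7.246,10.806), (7.745,4.314), (6.312,3.011), (1.037,5.889), (1,6).
By the shoelace formula its area is 31.20.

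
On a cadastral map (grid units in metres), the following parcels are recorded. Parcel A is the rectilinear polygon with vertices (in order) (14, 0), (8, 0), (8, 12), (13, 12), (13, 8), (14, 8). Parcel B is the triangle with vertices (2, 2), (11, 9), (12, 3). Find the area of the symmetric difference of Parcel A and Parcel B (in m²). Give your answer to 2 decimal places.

|Parcel A| = 68, |Parcel B| = 30.5, |Parcel A∩Parcel B| = 18.3.
|Parcel A △ Parcel B| = |Parcel A| + |Parcel B| − 2·|Parcel A∩Parcel B| = 68 + 30.5 − 36.6 = 61.90.

61.90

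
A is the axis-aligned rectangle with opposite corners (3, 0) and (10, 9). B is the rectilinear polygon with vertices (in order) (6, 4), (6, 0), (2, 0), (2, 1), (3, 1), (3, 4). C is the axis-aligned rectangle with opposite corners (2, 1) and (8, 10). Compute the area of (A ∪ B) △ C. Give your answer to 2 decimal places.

|A ∪ B| = 64.
|(A ∪ B) ∩ C| = 40.
|(A ∪ B) △ C| = 64 + 54 − 80 = 38.00.

38.00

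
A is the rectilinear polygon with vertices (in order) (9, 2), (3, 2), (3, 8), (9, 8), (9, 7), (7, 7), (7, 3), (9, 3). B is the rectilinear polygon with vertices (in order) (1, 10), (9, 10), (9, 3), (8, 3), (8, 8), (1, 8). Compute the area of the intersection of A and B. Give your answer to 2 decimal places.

1.00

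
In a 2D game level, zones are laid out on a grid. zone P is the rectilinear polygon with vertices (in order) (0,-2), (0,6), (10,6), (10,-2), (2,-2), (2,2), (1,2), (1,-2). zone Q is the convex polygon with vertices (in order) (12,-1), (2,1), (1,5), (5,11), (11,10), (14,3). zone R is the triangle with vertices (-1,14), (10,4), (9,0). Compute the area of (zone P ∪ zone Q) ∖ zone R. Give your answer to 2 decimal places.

|zone P ∪ zone Q| = 136.5583.
|(zone P ∪ zone Q) ∩ zone R| = 21.9408.
|(zone P ∪ zone Q) ∖ zone R| = 136.5583 − 21.9408 = 114.62.

114.62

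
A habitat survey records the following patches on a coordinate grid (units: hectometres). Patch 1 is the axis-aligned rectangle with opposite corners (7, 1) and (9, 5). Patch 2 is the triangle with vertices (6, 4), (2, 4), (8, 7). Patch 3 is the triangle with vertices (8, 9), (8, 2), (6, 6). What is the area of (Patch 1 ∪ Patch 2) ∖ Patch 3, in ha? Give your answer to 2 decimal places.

10.57

|Patch 1 ∪ Patch 2| = 14.
|(Patch 1 ∪ Patch 2) ∩ Patch 3| = 3.4286.
|(Patch 1 ∪ Patch 2) ∖ Patch 3| = 14 − 3.4286 = 10.57.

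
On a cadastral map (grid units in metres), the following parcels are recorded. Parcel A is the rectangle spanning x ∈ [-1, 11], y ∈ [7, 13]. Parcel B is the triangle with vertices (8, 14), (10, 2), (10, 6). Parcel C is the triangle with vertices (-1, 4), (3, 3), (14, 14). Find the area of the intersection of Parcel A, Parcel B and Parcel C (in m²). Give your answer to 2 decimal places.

0.51

The intersection is the polygon with vertices (9.2,9.2), (8.857,8.857), (8.6,10.4), (8.857,10.571).
By the shoelace formula its area is 0.51.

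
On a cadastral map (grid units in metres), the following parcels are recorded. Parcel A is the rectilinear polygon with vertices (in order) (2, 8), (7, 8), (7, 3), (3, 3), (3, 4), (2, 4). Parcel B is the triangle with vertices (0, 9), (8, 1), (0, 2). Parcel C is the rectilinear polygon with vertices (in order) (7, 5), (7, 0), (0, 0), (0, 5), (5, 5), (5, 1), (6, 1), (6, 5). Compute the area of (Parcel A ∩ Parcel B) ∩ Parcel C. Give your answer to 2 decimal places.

4.50

|Parcel A ∩ Parcel B| = 7.
|(Parcel A ∩ Parcel B) ∩ Parcel C| = 4.50.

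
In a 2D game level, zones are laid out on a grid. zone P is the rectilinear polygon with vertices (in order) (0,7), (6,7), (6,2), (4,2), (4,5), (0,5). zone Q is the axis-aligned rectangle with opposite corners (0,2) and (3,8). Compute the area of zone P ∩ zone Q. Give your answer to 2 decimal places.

The intersection is the polygon with vertices (3,7), (3,5), (0,5), (0,7).
By the shoelace formula its area is 6.00.

6.00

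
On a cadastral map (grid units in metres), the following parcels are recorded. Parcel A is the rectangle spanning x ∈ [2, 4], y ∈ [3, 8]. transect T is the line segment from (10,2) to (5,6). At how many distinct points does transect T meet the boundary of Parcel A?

0

The segment lies entirely outside Parcel A and never meets its boundary.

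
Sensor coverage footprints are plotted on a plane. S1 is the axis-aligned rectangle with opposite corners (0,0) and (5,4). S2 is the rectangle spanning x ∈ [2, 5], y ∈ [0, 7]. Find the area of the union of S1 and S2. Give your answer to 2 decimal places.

29.00

By inclusion–exclusion:
Individual areas: |S1| = 20, |S2| = 21.
|S1∩S2|: x∈[2,5], y∈[0,4] → 3·4 = 12.
|S1 ∪ S2| = 41 − 12 = 29.00.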